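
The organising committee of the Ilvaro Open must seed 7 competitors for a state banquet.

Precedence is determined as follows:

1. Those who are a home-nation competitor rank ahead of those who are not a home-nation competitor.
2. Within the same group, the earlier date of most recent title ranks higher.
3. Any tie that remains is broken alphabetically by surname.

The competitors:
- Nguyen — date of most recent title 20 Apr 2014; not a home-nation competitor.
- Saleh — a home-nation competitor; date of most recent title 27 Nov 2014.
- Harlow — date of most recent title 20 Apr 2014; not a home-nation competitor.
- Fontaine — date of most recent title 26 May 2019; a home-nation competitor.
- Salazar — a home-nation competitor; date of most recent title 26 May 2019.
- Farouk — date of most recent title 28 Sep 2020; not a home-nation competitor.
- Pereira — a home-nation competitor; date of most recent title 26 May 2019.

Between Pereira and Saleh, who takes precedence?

Saleh

By the first rule: Saleh, Fontaine, Pereira and Salazar (each a home-nation competitor); then Harlow, Nguyen and Farouk (each not a home-nation competitor).
Among Saleh, Fontaine, Pereira and Salazar, by date of most recent title (earlier first): Saleh (27 Nov 2014) before Fontaine, Pereira and Salazar (26 May 2019).
Among Fontaine, Pereira and Salazar, alphabetically by surname: Fontaine before Pereira before Salazar.
Among Harlow, Nguyen and Farouk, by date of most recent title (earlier first): Harlow and Nguyen (20 Apr 2014) before Farouk (28 Sep 2020).
Among Harlow and Nguyen, alphabetically by surname: Harlow before Nguyen.
So Saleh takes precedence.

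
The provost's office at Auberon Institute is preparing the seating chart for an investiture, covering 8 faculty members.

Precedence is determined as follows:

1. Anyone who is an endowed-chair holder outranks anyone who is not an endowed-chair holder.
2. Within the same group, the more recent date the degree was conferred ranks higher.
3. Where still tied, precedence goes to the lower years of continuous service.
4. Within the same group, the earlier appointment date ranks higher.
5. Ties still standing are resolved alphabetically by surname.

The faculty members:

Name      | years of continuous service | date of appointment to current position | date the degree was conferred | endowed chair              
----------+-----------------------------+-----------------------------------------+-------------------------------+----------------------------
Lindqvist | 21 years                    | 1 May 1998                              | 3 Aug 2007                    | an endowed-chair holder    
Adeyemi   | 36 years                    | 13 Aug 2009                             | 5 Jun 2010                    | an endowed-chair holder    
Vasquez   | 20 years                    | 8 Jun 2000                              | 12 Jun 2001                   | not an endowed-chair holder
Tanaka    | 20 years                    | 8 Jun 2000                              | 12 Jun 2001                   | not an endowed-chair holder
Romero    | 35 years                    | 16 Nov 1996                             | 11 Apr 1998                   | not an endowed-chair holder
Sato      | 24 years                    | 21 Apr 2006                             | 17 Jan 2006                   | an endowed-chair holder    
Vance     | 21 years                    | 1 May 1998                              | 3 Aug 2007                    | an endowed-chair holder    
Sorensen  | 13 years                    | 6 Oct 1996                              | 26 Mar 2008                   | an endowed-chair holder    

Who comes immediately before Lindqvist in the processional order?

By the first rule: Adeyemi, Sorensen, Lindqvist, Vance and Sato (each an endowed-chair holder); then Tanaka, Vasquez and Romero (each not an endowed-chair holder).
Among Adeyemi, Sorensen, Lindqvist, Vance and Sato, by date the degree was conferred (later first): Adeyemi (5 Jun 2010) before Sorensen (26 Mar 2008) before Lindqvist and Vance (3 Aug 2007) before Sato (17 Jan 2006).
Lindqvist and Vance both have years of continuous service 21 years, so the next rule applies.
Lindqvist and Vance both have date of appointment to current position 1 May 1998, so the next rule applies.
Among Lindqvist and Vance, alphabetically by surname: Lindqvist before Vance.
Among Tanaka, Vasquez and Romero, by date the degree was conferred (later first): Tanaka and Vasquez (12 Jun 2001) before Romero (11 Apr 1998).
Tanaka and Vasquez both have years of continuous service 20 years, so the next rule applies.
Tanaka and Vasquez both have date of appointment to current position 8 Jun 2000, so the next rule applies.
Among Tanaka and Vasquez, alphabetically by surname: Tanaka before Vasquez.
Order: Adeyemi, Sorensen, Lindqvist, Vance, Sato, Tanaka, Vasquez, Romero.

Sorensen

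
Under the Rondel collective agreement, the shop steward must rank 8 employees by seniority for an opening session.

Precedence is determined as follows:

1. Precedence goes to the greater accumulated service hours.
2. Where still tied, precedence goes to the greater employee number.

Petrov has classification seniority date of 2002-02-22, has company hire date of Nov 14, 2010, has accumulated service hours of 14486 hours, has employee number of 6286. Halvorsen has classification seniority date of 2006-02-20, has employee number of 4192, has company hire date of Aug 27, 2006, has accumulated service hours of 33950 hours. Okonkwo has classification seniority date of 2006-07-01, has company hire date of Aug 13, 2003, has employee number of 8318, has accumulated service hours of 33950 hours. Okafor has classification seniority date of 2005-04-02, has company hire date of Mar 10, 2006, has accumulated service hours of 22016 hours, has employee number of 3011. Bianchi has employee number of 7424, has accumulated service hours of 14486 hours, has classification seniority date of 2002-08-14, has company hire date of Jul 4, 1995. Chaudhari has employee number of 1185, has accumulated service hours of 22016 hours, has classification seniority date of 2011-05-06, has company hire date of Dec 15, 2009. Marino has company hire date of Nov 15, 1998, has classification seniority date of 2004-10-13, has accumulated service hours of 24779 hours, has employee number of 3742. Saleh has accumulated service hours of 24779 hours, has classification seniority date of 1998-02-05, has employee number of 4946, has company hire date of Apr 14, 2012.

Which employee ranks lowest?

Petrov

By accumulated service hours (higher first): Okonkwo and Halvorsen (both 33950 hours); then Saleh and Marino (both 24779 hours); then Okafor and Chaudhari (both 22016 hours); then Bianchi and Petrov (both 14486 hours).
Among Okonkwo and Halvorsen, by employee number (higher first): Okonkwo (8318) before Halvorsen (4192).
Among Saleh and Marino, by employee number (higher first): Saleh (4946) before Marino (3742).
Among Okafor and Chaudhari, by employee number (higher first): Okafor (3011) before Chaudhari (1185).
Among Bianchi and Petrov, by employee number (higher first): Bianchi (7424) before Petrov (6286).
Order: Okonkwo, Halvorsen, Saleh, Marino, Okafor, Chaudhari, Bianchi, Petrov.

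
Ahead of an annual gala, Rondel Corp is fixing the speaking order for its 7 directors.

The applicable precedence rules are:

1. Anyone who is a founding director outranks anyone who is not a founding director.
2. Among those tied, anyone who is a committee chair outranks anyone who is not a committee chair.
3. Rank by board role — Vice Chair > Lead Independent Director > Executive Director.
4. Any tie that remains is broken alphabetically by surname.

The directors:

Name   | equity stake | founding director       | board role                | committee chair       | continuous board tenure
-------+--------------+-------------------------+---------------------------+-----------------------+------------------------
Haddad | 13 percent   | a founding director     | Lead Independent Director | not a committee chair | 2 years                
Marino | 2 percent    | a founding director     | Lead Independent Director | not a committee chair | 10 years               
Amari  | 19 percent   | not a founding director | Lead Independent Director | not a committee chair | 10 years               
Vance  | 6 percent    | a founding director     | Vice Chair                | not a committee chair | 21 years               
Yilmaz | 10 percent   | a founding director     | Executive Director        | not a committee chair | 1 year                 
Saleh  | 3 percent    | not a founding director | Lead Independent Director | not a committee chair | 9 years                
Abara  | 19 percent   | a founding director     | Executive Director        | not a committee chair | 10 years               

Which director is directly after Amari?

Saleh

By the first rule: Vance, Haddad, Marino, Abara and Yilmaz (each a founding director); then Amari and Saleh (both not a founding director).
Vance, Haddad, Marino, Abara and Yilmaz are each not a committee chair, so the next rule applies.
Among Vance, Haddad, Marino, Abara and Yilmaz, by board role: Vance (Vice Chair) before Haddad and Marino (Lead Independent Director) before Abara and Yilmaz (Executive Director).
Among Haddad and Marino, alphabetically by surname: Haddad before Marino.
Among Abara and Yilmaz, alphabetically by surname: Abara before Yilmaz.
Amari and Saleh are each not a committee chair, so the next rule applies.
Amari and Saleh are each Lead Independent Director, so the next rule applies.
Among Amari and Saleh, alphabetically by surname: Amari before Saleh.
Order: Vance, Haddad, Marino, Abara, Yilmaz, Amari, Saleh.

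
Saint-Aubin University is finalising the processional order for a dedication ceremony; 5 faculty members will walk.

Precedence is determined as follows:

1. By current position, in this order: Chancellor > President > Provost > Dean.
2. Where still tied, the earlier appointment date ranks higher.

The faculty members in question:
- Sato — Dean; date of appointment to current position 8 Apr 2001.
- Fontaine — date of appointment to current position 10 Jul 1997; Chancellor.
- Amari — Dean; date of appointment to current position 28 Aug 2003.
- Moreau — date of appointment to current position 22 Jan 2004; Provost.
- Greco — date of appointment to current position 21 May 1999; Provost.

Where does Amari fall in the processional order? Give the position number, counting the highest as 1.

5

By current position: Fontaine (Chancellor); then Greco and Moreau (Provost); then Sato and Amari (Dean).
Among Greco and Moreau, by date of appointment to current position (earlier first): Greco (21 May 1999) before Moreau (22 Jan 2004).
Among Sato and Amari, by date of appointment to current position (earlier first): Sato (8 Apr 2001) before Amari (28 Aug 2003).
Order: Fontaine, Greco, Moreau, Sato, Amari. So position 5.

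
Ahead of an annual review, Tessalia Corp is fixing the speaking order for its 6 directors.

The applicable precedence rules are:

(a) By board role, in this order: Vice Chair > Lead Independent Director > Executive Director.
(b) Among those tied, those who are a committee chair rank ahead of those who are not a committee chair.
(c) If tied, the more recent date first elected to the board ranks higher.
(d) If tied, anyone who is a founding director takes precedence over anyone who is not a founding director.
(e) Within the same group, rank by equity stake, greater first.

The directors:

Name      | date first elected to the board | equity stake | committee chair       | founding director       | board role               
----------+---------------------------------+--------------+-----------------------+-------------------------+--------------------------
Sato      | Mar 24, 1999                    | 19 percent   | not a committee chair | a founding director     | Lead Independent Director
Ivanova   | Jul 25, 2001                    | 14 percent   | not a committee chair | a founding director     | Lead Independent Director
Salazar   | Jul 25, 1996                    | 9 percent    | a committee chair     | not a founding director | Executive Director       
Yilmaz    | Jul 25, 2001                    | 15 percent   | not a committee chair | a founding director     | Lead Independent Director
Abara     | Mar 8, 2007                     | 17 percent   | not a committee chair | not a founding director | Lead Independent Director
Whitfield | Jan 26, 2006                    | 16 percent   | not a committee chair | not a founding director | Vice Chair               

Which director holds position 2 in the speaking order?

Abara

By board role: Whitfield (Vice Chair); then Abara, Yilmaz, Ivanova and Sato (Lead Independent Director); then Salazar (Executive Director).
Abara, Yilmaz, Ivanova and Sato are each not a committee chair, so the next rule applies.
Among Abara, Yilmaz, Ivanova and Sato, by date first elected to the board (later first): Abara (Mar 8, 2007) before Yilmaz and Ivanova (Jul 25, 2001) before Sato (Mar 24, 1999).
Yilmaz and Ivanova are each a founding director, so the next rule applies.
Among Yilmaz and Ivanova, by equity stake (higher first): Yilmaz (15 percent) before Ivanova (14 percent).
Order: Whitfield, Abara, Yilmaz, Ivanova, Sato, Salazar.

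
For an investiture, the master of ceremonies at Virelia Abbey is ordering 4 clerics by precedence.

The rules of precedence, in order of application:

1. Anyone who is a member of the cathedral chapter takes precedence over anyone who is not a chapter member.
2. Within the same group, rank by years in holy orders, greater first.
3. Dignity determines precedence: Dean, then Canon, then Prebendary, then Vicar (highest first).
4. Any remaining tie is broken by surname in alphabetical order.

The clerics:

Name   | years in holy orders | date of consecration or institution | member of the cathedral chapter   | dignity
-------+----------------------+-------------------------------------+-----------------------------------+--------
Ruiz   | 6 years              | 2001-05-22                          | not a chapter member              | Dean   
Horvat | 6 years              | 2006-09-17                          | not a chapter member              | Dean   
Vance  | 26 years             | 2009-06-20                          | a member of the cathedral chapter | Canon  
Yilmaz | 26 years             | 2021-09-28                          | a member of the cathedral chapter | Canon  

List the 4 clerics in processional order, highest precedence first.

Vance, Yilmaz, Horvat, Ruiz

By the first rule: Vance and Yilmaz (both a member of the cathedral chapter); then Horvat and Ruiz (both not a chapter member).
Vance and Yilmaz both have years in holy orders 26 years, so the next rule applies.
Vance and Yilmaz are each Canon, so the next rule applies.
Among Vance and Yilmaz, alphabetically by surname: Vance before Yilmaz.
Horvat and Ruiz both have years in holy orders 6 years, so the next rule applies.
Horvat and Ruiz are each Dean, so the next rule applies.
Among Horvat and Ruiz, alphabetically by surname: Horvat before Ruiz.
Full order: Vance, Yilmaz, Horvat, Ruiz.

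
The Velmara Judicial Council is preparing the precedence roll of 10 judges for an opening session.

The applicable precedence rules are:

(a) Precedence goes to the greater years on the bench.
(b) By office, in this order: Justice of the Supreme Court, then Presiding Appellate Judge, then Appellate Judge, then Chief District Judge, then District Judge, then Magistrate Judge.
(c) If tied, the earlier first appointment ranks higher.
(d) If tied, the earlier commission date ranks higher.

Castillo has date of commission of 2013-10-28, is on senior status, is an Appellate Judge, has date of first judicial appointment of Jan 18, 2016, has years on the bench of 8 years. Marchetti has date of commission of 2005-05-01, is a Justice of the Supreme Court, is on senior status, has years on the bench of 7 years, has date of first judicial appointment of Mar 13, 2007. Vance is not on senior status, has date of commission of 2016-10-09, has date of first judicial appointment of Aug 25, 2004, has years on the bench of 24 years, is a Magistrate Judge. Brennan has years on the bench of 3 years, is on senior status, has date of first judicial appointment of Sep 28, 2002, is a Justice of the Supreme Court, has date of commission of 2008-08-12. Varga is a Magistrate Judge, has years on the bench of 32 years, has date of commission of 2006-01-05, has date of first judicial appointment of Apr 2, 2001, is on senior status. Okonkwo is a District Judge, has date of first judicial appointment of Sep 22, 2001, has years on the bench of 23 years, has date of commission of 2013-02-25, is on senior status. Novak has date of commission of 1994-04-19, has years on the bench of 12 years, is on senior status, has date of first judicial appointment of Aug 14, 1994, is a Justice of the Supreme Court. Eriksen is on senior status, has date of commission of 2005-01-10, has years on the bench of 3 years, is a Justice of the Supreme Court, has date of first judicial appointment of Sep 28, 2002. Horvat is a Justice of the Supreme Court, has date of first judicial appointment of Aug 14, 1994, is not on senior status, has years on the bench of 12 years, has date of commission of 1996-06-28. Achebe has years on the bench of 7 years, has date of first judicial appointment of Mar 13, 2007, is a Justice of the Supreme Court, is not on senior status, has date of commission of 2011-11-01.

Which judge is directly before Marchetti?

Castillo

By years on the bench (higher first): Varga (32 years); then Vance (24 years); then Okonkwo (23 years); then Novak and Horvat (both 12 years); then Castillo (8 years); then Marchetti and Achebe (both 7 years); then Eriksen and Brennan (both 3 years).
Novak and Horvat are each Justice of the Supreme Court, so the next rule applies.
Novak and Horvat both have date of first judicial appointment Aug 14, 1994, so the next rule applies.
Among Novak and Horvat, by date of commission (earlier first): Novak (1994-04-19) before Horvat (1996-06-28).
Marchetti and Achebe are each Justice of the Supreme Court, so the next rule applies.
Marchetti and Achebe both have date of first judicial appointment Mar 13, 2007, so the next rule applies.
Among Marchetti and Achebe, by date of commission (earlier first): Marchetti (2005-05-01) before Achebe (2011-11-01).
Eriksen and Brennan are each Justice of the Supreme Court, so the next rule applies.
Eriksen and Brennan both have date of first judicial appointment Sep 28, 2002, so the next rule applies.
Among Eriksen and Brennan, by date of commission (earlier first): Eriksen (2005-01-10) before Brennan (2008-08-12).
Order: Varga, Vance, Okonkwo, Novak, Horvat, Castillo, Marchetti, Achebe, Eriksen, Brennan.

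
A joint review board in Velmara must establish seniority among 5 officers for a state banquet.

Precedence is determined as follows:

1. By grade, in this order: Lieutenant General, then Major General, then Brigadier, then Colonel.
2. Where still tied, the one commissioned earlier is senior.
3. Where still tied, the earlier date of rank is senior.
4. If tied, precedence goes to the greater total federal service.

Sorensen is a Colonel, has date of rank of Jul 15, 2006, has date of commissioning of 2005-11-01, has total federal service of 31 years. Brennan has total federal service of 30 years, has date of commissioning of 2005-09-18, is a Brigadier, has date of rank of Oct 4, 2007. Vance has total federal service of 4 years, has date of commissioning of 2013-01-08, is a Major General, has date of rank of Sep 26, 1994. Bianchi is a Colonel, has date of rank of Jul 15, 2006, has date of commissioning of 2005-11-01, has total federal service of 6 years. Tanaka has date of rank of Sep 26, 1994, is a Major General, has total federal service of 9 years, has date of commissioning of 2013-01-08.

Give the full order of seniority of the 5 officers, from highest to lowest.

By grade: Tanaka and Vance (Major General); then Brennan (Brigadier); then Sorensen and Bianchi (Colonel).
Tanaka and Vance both have date of commissioning 2013-01-08, so the next rule applies.
Tanaka and Vance both have date of rank Sep 26, 1994, so the next rule applies.
Among Tanaka and Vance, by total federal service (higher first): Tanaka (9 years) before Vance (4 years).
Sorensen and Bianchi both have date of commissioning 2005-11-01, so the next rule applies.
Sorensen and Bianchi both have date of rank Jul 15, 2006, so the next rule applies.
Among Sorensen and Bianchi, by total federal service (higher first): Sorensen (31 years) before Bianchi (6 years).
Full order: Tanaka, Vance, Brennan, Sorensen, Bianchi.

Tanaka, Vance, Brennan, Sorensen, Bianchi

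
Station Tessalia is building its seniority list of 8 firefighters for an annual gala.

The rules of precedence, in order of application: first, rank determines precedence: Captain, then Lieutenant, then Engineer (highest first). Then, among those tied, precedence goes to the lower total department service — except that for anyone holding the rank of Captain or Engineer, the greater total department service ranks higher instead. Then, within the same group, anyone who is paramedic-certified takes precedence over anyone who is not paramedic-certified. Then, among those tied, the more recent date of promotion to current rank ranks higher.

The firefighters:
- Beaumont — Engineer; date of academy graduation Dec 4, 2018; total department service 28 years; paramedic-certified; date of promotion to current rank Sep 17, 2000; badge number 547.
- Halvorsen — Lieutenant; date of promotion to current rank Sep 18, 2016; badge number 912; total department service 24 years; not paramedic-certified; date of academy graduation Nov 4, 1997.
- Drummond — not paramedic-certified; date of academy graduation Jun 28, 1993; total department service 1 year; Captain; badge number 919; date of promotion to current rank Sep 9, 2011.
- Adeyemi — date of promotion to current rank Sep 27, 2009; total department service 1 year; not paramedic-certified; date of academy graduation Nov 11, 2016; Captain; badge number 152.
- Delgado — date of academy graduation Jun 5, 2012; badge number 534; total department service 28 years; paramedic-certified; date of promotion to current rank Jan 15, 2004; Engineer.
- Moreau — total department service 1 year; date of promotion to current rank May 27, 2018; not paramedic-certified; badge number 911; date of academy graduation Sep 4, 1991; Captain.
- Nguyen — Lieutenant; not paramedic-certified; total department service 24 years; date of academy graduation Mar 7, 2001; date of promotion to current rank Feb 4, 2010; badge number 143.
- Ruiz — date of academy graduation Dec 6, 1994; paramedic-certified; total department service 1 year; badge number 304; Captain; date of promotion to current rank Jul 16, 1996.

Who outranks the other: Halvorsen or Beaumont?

By rank: Ruiz, Moreau, Drummond and Adeyemi (Captain); then Halvorsen and Nguyen (Lieutenant); then Delgado and Beaumont (Engineer).
Ruiz, Moreau, Drummond and Adeyemi all have total department service 1 year, so the next rule applies.
Among Ruiz, Moreau, Drummond and Adeyemi, paramedic-certified before not paramedic-certified: Ruiz (paramedic-certified) before Moreau, Drummond and Adeyemi (not paramedic-certified).
Among Moreau, Drummond and Adeyemi, by date of promotion to current rank (later first): Moreau (May 27, 2018) before Drummond (Sep 9, 2011) before Adeyemi (Sep 27, 2009).
Halvorsen and Nguyen both have total department service 24 years, so the next rule applies.
Halvorsen and Nguyen are each not paramedic-certified, so the next rule applies.
Among Halvorsen and Nguyen, by date of promotion to current rank (later first): Halvorsen (Sep 18, 2016) before Nguyen (Feb 4, 2010).
Delgado and Beaumont both have total department service 28 years, so the next rule applies.
Delgado and Beaumont are each paramedic-certified, so the next rule applies.
Among Delgado and Beaumont, by date of promotion to current rank (later first): Delgado (Jan 15, 2004) before Beaumont (Sep 17, 2000).
So Halvorsen takes precedence.

Halvorsen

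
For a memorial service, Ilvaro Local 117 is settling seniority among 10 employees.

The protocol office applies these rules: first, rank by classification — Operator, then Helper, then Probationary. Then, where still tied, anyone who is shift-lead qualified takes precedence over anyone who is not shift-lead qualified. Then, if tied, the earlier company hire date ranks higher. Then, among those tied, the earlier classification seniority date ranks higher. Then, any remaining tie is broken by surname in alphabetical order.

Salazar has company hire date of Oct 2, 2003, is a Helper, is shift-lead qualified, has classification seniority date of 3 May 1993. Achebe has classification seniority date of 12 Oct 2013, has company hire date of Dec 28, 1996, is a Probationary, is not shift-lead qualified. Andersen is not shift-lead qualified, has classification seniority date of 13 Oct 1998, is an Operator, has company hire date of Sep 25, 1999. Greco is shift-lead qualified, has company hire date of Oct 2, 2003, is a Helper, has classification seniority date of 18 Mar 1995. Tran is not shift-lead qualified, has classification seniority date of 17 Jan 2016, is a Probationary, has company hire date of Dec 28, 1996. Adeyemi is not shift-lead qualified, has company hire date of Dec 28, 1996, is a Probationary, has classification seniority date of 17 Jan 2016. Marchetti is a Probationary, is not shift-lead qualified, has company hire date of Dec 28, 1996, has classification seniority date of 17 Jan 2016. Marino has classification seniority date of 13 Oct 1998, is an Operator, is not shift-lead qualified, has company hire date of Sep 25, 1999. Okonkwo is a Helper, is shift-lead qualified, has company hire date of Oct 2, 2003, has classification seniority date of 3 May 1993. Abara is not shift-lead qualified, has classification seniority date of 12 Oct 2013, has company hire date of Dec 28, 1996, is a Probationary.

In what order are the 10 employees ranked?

Andersen, Marino, Okonkwo, Salazar, Greco, Abara, Achebe, Adeyemi, Marchetti, Tran

By classification: Andersen and Marino (Operator); then Okonkwo, Salazar and Greco (Helper); then Abara, Achebe, Adeyemi, Marchetti and Tran (Probationary).
Andersen and Marino are each not shift-lead qualified, so the next rule applies.
Andersen and Marino both have company hire date Sep 25, 1999, so the next rule applies.
Andersen and Marino both have classification seniority date 13 Oct 1998, so the next rule applies.
Among Andersen and Marino, alphabetically by surname: Andersen before Marino.
Okonkwo, Salazar and Greco are each shift-lead qualified, so the next rule applies.
Okonkwo, Salazar and Greco all have company hire date Oct 2, 2003, so the next rule applies.
Among Okonkwo, Salazar and Greco, by classification seniority date (earlier first): Okonkwo and Salazar (3 May 1993) before Greco (18 Mar 1995).
Among Okonkwo and Salazar, alphabetically by surname: Okonkwo before Salazar.
Abara, Achebe, Adeyemi, Marchetti and Tran are each not shift-lead qualified, so the next rule applies.
Abara, Achebe, Adeyemi, Marchetti and Tran all have company hire date Dec 28, 1996, so the next rule applies.
Among Abara, Achebe, Adeyemi, Marchetti and Tran, by classification seniority date (earlier first): Abara and Achebe (12 Oct 2013) before Adeyemi, Marchetti and Tran (17 Jan 2016).
Among Abara and Achebe, alphabetically by surname: Abara before Achebe.
Among Adeyemi, Marchetti and Tran, alphabetically by surname: Adeyemi before Marchetti before Tran.
Full order: Andersen, Marino, Okonkwo, Salazar, Greco, Abara, Achebe, Adeyemi, Marchetti, Tran.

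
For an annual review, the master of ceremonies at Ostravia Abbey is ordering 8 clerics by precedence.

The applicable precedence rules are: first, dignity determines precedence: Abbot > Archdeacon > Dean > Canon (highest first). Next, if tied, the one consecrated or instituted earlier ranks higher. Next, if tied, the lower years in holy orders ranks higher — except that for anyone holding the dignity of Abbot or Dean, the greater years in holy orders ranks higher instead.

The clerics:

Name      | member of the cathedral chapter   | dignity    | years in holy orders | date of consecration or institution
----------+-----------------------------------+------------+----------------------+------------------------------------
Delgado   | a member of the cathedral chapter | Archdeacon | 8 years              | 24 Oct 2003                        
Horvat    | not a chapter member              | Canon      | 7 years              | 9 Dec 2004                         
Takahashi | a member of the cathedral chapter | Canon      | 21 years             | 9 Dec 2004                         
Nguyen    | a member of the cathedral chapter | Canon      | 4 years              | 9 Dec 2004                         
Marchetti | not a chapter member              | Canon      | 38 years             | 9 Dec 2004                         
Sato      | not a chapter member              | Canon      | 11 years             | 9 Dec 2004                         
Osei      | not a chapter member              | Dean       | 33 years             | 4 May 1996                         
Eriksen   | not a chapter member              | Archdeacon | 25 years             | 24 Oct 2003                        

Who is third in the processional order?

Osei

By dignity: Delgado and Eriksen (Archdeacon); then Osei (Dean); then Nguyen, Horvat, Sato, Takahashi and Marchetti (Canon).
Delgado and Eriksen both have date of consecration or institution 24 Oct 2003, so the next rule applies.
Among Delgado and Eriksen, by years in holy orders (lower first): Delgado (8 years) before Eriksen (25 years).
Nguyen, Horvat, Sato, Takahashi and Marchetti all have date of consecration or institution 9 Dec 2004, so the next rule applies.
Among Nguyen, Horvat, Sato, Takahashi and Marchetti, by years in holy orders (lower first): Nguyen (4 years) before Horvat (7 years) before Sato (11 years) before Takahashi (21 years) before Marchetti (38 years).
Order: Delgado, Eriksen, Osei, Nguyen, Horvat, Sato, Takahashi, Marchetti.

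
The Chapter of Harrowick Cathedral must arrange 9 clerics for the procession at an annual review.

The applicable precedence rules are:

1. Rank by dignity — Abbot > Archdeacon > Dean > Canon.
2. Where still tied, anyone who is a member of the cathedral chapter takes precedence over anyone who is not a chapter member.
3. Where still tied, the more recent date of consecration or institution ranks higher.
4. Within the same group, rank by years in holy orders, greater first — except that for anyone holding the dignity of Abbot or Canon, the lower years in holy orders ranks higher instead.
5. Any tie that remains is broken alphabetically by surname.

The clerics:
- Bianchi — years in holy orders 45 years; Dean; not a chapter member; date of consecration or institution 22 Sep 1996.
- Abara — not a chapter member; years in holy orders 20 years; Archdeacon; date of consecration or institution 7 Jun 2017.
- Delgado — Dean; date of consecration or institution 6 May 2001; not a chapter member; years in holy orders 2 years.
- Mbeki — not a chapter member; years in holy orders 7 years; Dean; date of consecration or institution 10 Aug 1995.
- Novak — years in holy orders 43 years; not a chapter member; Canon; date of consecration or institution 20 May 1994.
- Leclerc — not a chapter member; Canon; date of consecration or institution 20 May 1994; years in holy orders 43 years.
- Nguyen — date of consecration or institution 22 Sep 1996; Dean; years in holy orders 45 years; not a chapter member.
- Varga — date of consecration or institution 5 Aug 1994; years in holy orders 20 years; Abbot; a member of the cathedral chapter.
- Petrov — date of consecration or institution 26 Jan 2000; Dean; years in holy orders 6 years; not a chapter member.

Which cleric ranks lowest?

By dignity: Varga (Abbot); then Abara (Archdeacon); then Delgado, Petrov, Bianchi, Nguyen and Mbeki (Dean); then Leclerc and Novak (Canon).
Delgado, Petrov, Bianchi, Nguyen and Mbeki are each not a chapter member, so the next rule applies.
Among Delgado, Petrov, Bianchi, Nguyen and Mbeki, by date of consecration or institution (later first): Delgado (6 May 2001) before Petrov (26 Jan 2000) before Bianchi and Nguyen (22 Sep 1996) before Mbeki (10 Aug 1995).
Bianchi and Nguyen both have years in holy orders 45 years, so the next rule applies.
Among Bianchi and Nguyen, alphabetically by surname: Bianchi before Nguyen.
Leclerc and Novak are each not a chapter member, so the next rule applies.
Leclerc and Novak both have date of consecration or institution 20 May 1994, so the next rule applies.
Leclerc and Novak both have years in holy orders 43 years, so the next rule applies.
Among Leclerc and Novak, alphabetically by surname: Leclerc before Novak.
Order: Varga, Abara, Delgado, Petrov, Bianchi, Nguyen, Mbeki, Leclerc, Novak.

Novak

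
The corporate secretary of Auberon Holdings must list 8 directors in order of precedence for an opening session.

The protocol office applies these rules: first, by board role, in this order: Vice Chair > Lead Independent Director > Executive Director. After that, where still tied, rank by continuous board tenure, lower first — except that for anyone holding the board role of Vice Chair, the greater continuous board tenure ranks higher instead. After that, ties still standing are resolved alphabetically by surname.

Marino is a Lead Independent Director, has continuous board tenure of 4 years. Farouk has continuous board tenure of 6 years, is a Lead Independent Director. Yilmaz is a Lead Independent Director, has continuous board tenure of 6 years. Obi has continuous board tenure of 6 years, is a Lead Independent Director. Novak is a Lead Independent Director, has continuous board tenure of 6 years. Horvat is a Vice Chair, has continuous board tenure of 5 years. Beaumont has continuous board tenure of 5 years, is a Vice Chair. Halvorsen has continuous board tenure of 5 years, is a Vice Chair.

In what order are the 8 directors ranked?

Beaumont, Halvorsen, Horvat, Marino, Farouk, Novak, Obi, Yilmaz

By board role: Beaumont, Halvorsen and Horvat (Vice Chair); then Marino, Farouk, Novak, Obi and Yilmaz (Lead Independent Director).
Beaumont, Halvorsen and Horvat all have continuous board tenure 5 years, so the next rule applies.
Among Beaumont, Halvorsen and Horvat, alphabetically by surname: Beaumont before Halvorsen before Horvat.
Among Marino, Farouk, Novak, Obi and Yilmaz, by continuous board tenure (lower first): Marino (4 years) before Farouk, Novak, Obi and Yilmaz (6 years).
Among Farouk, Novak, Obi and Yilmaz, alphabetically by surname: Farouk before Novak before Obi before Yilmaz.
Full order: Beaumont, Halvorsen, Horvat, Marino, Farouk, Novak, Obi, Yilmaz.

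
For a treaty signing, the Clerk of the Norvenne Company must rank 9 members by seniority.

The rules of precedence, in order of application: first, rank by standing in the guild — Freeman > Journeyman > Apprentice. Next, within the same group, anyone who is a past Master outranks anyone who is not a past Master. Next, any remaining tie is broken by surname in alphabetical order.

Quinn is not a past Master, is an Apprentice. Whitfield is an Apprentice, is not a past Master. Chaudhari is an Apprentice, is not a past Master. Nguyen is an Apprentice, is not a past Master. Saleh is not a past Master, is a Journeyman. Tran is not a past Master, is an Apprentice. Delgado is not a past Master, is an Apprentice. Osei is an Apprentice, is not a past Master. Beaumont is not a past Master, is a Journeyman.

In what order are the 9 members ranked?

By standing in the guild: Beaumont and Saleh (Journeyman); then Chaudhari, Delgado, Nguyen, Osei, Quinn, Tran and Whitfield (Apprentice).
Beaumont and Saleh are each not a past Master, so the next rule applies.
Among Beaumont and Saleh, alphabetically by surname: Beaumont before Saleh.
Chaudhari, Delgado, Nguyen, Osei, Quinn, Tran and Whitfield are each not a past Master, so the next rule applies.
Among Chaudhari, Delgado, Nguyen, Osei, Quinn, Tran and Whitfield, alphabetically by surname: Chaudhari before Delgado before Nguyen before Osei before Quinn before Tran before Whitfield.
Full order: Beaumont, Saleh, Chaudhari, Delgado, Nguyen, Osei, Quinn, Tran, Whitfield.

Beaumont, Saleh, Chaudhari, Delgado, Nguyen, Osei, Quinn, Tran, Whitfield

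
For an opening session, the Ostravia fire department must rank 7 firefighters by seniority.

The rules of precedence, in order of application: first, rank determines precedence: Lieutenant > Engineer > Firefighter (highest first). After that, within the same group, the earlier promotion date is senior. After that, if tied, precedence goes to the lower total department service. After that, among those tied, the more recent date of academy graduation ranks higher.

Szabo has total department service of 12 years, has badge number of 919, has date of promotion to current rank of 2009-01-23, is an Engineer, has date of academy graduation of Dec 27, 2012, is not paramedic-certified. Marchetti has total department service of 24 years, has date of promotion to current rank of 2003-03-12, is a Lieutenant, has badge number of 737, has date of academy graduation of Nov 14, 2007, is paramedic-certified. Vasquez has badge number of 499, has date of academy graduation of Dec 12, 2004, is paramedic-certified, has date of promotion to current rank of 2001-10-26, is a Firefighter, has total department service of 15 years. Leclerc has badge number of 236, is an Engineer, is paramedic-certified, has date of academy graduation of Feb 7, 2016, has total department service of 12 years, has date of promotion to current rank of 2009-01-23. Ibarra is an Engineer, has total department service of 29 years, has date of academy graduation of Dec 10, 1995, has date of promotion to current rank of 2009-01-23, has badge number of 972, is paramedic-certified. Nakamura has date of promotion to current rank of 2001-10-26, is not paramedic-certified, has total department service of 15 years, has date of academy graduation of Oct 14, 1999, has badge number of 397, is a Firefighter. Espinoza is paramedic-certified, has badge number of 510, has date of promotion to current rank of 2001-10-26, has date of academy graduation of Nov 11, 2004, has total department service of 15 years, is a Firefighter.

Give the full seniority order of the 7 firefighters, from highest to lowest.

Marchetti, Leclerc, Szabo, Ibarra, Vasquez, Espinoza, Nakamura

By rank: Marchetti (Lieutenant); then Leclerc, Szabo and Ibarra (Engineer); then Vasquez, Espinoza and Nakamura (Firefighter).
Leclerc, Szabo and Ibarra all have date of promotion to current rank 2009-01-23, so the next rule applies.
Among Leclerc, Szabo and Ibarra, by total department service (lower first): Leclerc and Szabo (12 years) before Ibarra (29 years).
Among Leclerc and Szabo, by date of academy graduation (later first): Leclerc (Feb 7, 2016) before Szabo (Dec 27, 2012).
Vasquez, Espinoza and Nakamura all have date of promotion to current rank 2001-10-26, so the next rule applies.
Vasquez, Espinoza and Nakamura all have total department service 15 years, so the next rule applies.
Among Vasquez, Espinoza and Nakamura, by date of academy graduation (later first): Vasquez (Dec 12, 2004) before Espinoza (Nov 11, 2004) before Nakamura (Oct 14, 1999).
Full order: Marchetti, Leclerc, Szabo, Ibarra, Vasquez, Espinoza, Nakamura.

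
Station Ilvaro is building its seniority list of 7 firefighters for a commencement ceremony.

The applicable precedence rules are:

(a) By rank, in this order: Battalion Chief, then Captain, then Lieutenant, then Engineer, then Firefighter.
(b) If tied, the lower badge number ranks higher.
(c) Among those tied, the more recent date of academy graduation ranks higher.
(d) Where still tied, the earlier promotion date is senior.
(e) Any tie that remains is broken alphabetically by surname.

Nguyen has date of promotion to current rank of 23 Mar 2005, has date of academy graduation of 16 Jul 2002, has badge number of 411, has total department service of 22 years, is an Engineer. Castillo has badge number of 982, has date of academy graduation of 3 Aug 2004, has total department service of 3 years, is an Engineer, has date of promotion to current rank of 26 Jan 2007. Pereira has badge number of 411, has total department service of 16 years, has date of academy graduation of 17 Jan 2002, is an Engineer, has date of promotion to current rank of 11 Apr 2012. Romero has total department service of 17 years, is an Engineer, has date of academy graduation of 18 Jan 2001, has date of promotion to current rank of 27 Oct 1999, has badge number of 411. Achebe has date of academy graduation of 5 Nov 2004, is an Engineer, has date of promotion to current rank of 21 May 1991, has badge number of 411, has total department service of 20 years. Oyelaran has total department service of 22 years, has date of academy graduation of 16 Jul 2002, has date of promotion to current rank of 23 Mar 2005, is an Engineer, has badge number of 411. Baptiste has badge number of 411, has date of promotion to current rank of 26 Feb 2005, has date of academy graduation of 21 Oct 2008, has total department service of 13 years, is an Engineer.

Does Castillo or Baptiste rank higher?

By rank: Baptiste, Achebe, Nguyen, Oyelaran, Pereira, Romero and Castillo (Engineer).
Among Baptiste, Achebe, Nguyen, Oyelaran, Pereira, Romero and Castillo, by badge number (lower first): Baptiste, Achebe, Nguyen, Oyelaran, Pereira and Romero (411) before Castillo (982).
Among Baptiste, Achebe, Nguyen, Oyelaran, Pereira and Romero, by date of academy graduation (later first): Baptiste (21 Oct 2008) before Achebe (5 Nov 2004) before Nguyen and Oyelaran (16 Jul 2002) before Pereira (17 Jan 2002) before Romero (18 Jan 2001).
Nguyen and Oyelaran both have date of promotion to current rank 23 Mar 2005, so the next rule applies.
Among Nguyen and Oyelaran, alphabetically by surname: Nguyen before Oyelaran.
So Baptiste takes precedence.

Baptiste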